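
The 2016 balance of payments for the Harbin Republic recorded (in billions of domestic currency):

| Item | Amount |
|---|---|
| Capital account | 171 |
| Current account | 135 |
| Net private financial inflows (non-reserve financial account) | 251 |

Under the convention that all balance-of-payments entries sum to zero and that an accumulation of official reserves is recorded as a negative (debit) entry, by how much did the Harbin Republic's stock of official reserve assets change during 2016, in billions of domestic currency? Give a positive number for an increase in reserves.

Official reserve transactions balance = -(135 + 171 + 251) = -557
An accumulation of reserves is recorded as a debit (negative entry), so the change in the stock of reserves is the negative of that balance.
Change in official reserves = -(-557) = 557

557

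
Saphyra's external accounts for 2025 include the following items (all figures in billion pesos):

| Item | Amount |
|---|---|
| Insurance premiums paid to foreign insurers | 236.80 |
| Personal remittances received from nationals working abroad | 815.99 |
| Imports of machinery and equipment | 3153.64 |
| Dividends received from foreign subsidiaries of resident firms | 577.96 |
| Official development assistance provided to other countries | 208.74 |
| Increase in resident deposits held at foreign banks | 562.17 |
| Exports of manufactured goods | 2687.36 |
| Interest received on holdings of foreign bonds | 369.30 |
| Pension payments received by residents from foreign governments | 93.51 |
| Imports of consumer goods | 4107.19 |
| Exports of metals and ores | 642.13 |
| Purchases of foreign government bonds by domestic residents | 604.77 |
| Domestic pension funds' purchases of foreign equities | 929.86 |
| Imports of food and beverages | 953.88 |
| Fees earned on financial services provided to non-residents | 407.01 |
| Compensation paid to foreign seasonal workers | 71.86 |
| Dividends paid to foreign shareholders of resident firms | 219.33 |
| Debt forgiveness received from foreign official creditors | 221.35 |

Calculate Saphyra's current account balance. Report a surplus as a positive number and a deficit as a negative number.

Goods: -953.88 - 3153.64 - 4107.19 + 2687.36 + 642.13 = -4885.22
Services: -236.80 + 407.01 = 170.21
Primary income: 369.30 + 577.96 - 71.86 - 219.33 = 656.07
Secondary income: -208.74 + 93.51 + 815.99 = 700.76
Current account = (-4885.22) + 170.21 + 656.07 + 700.76 = -3358.18
(Excluded from the current account — financial account: increase in resident deposits held at foreign banks 562.17, purchases of foreign government bonds by domestic residents 604.77, domestic pension funds' purchases of foreign equities 929.86; capital account: debt forgiveness received from foreign official creditors 221.35.)

-3358.18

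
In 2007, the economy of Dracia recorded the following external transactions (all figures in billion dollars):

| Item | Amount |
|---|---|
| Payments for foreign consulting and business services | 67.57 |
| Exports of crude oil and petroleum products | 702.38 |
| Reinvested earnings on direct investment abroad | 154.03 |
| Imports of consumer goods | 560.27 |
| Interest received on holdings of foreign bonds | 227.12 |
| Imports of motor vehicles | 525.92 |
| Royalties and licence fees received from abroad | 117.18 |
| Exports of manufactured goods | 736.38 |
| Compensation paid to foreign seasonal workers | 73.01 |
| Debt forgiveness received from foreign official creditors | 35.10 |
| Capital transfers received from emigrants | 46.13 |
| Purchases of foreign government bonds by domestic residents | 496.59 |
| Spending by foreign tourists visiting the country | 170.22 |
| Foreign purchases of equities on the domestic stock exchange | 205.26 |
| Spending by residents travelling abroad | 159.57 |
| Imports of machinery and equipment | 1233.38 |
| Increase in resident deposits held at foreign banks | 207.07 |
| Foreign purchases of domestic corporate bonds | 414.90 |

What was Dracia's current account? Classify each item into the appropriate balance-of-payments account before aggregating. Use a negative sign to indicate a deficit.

-512.41

Goods: -560.27 + 736.38 - 1233.38 + 702.38 - 525.92 = -880.81
Services: 117.18 - 67.57 + 170.22 - 159.57 = 60.26
Primary income: -73.01 + 227.12 + 154.03 = 308.14
Current account = (-880.81) + 60.26 + 308.14 = -512.41
(Excluded from the current account — capital account: debt forgiveness received from foreign official creditors 35.10, capital transfers received from emigrants 46.13; financial account: purchases of foreign government bonds by domestic residents 496.59, foreign purchases of equities on the domestic stock exchange 205.26, increase in resident deposits held at foreign banks 207.07, foreign purchases of domestic corporate bonds 414.90.)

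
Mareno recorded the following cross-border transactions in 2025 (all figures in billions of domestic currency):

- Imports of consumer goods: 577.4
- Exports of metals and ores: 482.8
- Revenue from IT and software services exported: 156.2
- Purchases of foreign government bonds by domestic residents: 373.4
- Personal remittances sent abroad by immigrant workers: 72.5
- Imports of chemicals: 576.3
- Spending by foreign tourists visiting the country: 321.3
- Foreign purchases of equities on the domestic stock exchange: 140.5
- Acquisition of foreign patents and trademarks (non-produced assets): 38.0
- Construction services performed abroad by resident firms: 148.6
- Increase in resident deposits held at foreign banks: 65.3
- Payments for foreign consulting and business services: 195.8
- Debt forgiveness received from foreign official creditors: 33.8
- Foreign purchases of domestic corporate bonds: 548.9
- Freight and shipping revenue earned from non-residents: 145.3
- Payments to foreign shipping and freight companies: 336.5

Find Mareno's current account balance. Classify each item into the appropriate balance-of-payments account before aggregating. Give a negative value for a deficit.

Goods: -577.4 + 482.8 - 576.3 = -670.9
Services: 145.3 - 336.5 + 321.3 + 156.2 + 148.6 - 195.8 = 239.1
Secondary income: -72.5
Current account = (-670.9) + 239.1 + (-72.5) = -504.3
(Excluded from the current account — financial account: purchases of foreign government bonds by domestic residents 373.4, foreign purchases of equities on the domestic stock exchange 140.5, increase in resident deposits held at foreign banks 65.3, foreign purchases of domestic corporate bonds 548.9; capital account: acquisition of foreign patents and trademarks (non-produced assets) 38.0, debt forgiveness received from foreign official creditors 33.8.)

-504.3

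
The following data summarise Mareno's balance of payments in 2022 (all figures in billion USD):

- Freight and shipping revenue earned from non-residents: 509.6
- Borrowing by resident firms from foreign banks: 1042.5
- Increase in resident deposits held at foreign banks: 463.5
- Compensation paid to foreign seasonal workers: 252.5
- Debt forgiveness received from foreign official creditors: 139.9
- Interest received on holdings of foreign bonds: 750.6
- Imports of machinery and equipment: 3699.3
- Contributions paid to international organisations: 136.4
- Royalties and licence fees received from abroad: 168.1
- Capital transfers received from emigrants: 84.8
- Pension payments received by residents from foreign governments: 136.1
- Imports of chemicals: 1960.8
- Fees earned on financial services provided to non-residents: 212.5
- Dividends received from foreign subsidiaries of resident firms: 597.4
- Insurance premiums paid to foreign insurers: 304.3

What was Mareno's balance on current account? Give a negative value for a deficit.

-3979.0

Goods: -1960.8 - 3699.3 = -5660.1
Services: -304.3 + 212.5 + 509.6 + 168.1 = 585.9
Primary income: 597.4 - 252.5 + 750.6 = 1095.5
Secondary income: -136.4 + 136.1 = -0.3
Current account = (-5660.1) + 585.9 + 1095.5 + (-0.3) = -3979.0
(Excluded from the current account — financial account: borrowing by resident firms from foreign banks 1042.5, increase in resident deposits held at foreign banks 463.5; capital account: debt forgiveness received from foreign official creditors 139.9, capital transfers received from emigrants 84.8.)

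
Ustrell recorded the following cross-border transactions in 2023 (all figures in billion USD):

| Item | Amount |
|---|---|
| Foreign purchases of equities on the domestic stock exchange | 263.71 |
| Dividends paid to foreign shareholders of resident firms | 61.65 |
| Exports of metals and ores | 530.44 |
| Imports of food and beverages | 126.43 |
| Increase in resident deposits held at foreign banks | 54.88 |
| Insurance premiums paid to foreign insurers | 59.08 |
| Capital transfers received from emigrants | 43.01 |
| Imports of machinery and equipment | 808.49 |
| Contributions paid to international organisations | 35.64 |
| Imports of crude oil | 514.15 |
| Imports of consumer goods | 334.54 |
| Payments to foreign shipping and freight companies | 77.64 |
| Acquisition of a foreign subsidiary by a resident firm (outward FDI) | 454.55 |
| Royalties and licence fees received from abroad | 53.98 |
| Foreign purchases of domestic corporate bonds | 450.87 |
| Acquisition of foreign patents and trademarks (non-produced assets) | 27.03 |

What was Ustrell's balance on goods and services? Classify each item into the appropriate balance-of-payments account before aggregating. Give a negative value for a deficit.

-1335.91

Goods: -514.15 - 126.43 + 530.44 - 808.49 - 334.54 = -1253.17
Services: -77.64 + 53.98 - 59.08 = -82.74
Trade balance = -1253.17 + (-82.74) = -1335.91
(Excluded from the trade balance — financial account: foreign purchases of equities on the domestic stock exchange 263.71, increase in resident deposits held at foreign banks 54.88, acquisition of a foreign subsidiary by a resident firm (outward FDI) 454.55, foreign purchases of domestic corporate bonds 450.87; primary income: dividends paid to foreign shareholders of resident firms 61.65; capital account: capital transfers received from emigrants 43.01, acquisition of foreign patents and trademarks (non-produced assets) 27.03; secondary income: contributions paid to international organisations 35.64.)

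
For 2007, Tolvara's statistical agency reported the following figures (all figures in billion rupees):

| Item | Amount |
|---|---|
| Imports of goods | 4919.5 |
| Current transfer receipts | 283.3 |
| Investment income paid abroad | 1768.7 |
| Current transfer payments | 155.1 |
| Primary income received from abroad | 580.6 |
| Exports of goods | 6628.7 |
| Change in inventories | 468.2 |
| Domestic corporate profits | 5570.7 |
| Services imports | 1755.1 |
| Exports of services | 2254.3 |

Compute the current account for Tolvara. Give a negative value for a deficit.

1148.5

Goods balance = 6628.7 - 4919.5 = 1709.2
Services balance = 2254.3 - 1755.1 = 499.2
Trade balance (goods + services) = 1709.2 + 499.2 = 2208.4
Net primary income = 580.6 - 1768.7 = -1188.1
Net secondary income = 283.3 - 155.1 = 128.2
Current account = 2208.4 + (-1188.1) + 128.2 = 1148.5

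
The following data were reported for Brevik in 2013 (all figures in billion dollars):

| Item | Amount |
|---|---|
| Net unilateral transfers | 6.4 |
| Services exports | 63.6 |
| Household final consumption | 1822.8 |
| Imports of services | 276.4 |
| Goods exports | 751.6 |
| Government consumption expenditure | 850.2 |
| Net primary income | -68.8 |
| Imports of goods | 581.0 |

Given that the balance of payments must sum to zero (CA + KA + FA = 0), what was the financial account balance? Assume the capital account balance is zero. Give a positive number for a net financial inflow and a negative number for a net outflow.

104.6

Goods balance = 751.6 - 581.0 = 170.6
Services balance = 63.6 - 276.4 = -212.8
Trade balance (goods + services) = 170.6 + (-212.8) = -42.2
Net primary income = -68.8
Net secondary income = 6.4
Current account = -42.2 + (-68.8) + 6.4 = -104.6
Financial account = -(-104.6) = 104.6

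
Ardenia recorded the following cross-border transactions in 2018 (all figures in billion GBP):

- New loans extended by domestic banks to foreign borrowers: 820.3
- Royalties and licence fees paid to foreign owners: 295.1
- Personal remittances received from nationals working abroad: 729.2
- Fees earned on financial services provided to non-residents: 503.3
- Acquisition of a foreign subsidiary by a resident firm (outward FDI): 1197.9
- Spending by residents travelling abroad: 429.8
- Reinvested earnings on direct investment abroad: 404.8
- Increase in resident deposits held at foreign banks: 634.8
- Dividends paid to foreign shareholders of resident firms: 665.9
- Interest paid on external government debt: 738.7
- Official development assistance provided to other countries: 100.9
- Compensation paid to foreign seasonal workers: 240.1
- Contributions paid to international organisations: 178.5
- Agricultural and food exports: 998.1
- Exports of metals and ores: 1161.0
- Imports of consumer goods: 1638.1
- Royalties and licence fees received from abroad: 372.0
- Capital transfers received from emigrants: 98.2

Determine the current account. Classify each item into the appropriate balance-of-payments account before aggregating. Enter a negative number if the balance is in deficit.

-118.7

Goods: 1161.0 + 998.1 - 1638.1 = 521.0
Services: -429.8 + 372.0 + 503.3 - 295.1 = 150.4
Primary income: 404.8 - 665.9 - 240.1 - 738.7 = -1239.9
Secondary income: -178.5 + 729.2 - 100.9 = 449.8
Current account = 521.0 + 150.4 + (-1239.9) + 449.8 = -118.7
(Excluded from the current account — financial account: new loans extended by domestic banks to foreign borrowers 820.3, acquisition of a foreign subsidiary by a resident firm (outward FDI) 1197.9, increase in resident deposits held at foreign banks 634.8; capital account: capital transfers received from emigrants 98.2.)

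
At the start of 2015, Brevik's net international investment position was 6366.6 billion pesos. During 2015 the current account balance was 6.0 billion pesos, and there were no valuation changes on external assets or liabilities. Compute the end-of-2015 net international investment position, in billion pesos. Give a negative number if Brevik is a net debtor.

With no valuation effects, change in NIIP = current account = 6.0
End-of-year NIIP = 6366.6 + 6.0 = 6372.6

6372.6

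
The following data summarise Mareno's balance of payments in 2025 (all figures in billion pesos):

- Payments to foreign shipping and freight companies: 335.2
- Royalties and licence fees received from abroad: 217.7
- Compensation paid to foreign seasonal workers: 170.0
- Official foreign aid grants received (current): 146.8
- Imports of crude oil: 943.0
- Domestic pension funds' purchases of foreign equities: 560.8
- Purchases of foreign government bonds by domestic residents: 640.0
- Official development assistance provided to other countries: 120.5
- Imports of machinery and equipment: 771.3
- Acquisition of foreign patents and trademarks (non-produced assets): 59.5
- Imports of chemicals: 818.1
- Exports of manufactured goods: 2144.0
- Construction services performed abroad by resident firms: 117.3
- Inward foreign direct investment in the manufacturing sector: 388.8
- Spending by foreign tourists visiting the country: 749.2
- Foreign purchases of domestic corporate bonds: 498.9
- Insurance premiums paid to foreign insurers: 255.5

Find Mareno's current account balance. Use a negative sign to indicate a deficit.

-38.6

Goods: -943.0 - 818.1 - 771.3 + 2144.0 = -388.4
Services: -335.2 + 117.3 + 749.2 - 255.5 + 217.7 = 493.5
Primary income: -170.0
Secondary income: 146.8 - 120.5 = 26.3
Current account = (-388.4) + 493.5 + (-170.0) + 26.3 = -38.6
(Excluded from the current account — financial account: domestic pension funds' purchases of foreign equities 560.8, purchases of foreign government bonds by domestic residents 640.0, inward foreign direct investment in the manufacturing sector 388.8, foreign purchases of domestic corporate bonds 498.9; capital account: acquisition of foreign patents and trademarks (non-produced assets) 59.5.)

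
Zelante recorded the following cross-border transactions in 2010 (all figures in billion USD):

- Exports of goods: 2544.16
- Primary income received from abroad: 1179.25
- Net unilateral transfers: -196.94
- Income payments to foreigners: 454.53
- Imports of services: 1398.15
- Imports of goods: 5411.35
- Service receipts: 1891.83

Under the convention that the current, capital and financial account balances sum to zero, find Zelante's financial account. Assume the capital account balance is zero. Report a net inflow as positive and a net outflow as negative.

Goods balance = 2544.16 - 5411.35 = -2867.19
Services balance = 1891.83 - 1398.15 = 493.68
Trade balance (goods + services) = -2867.19 + 493.68 = -2373.51
Net primary income = 1179.25 - 454.53 = 724.72
Net secondary income = -196.94
Current account = -2373.51 + 724.72 + (-196.94) = -1845.73
Financial account = -(-1845.73) = 1845.73

1845.73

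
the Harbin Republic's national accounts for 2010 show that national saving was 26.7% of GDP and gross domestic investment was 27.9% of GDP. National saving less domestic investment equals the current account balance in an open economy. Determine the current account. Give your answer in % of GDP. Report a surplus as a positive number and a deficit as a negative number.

-1.2

CA = S - I = 26.7 - 27.9 = -1.2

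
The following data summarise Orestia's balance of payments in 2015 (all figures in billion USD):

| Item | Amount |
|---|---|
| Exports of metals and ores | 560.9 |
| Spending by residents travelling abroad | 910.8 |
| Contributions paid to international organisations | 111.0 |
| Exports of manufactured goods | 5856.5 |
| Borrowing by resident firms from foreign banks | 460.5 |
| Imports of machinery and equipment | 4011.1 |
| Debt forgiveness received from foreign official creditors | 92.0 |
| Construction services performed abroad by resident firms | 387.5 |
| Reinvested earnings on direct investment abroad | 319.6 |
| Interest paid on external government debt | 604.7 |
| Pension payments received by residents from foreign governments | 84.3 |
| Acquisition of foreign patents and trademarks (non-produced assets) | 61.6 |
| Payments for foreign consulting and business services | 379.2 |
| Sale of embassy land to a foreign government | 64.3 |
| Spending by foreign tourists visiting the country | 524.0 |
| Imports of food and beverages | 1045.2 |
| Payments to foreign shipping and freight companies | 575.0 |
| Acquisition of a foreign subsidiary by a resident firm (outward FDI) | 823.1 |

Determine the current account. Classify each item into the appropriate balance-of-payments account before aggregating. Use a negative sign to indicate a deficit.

95.8

Goods: -1045.2 + 560.9 + 5856.5 - 4011.1 = 1361.1
Services: -910.8 + 387.5 - 575.0 - 379.2 + 524.0 = -953.5
Primary income: 319.6 - 604.7 = -285.1
Secondary income: -111.0 + 84.3 = -26.7
Current account = 1361.1 + (-953.5) + (-285.1) + (-26.7) = 95.8
(Excluded from the current account — financial account: borrowing by resident firms from foreign banks 460.5, acquisition of a foreign subsidiary by a resident firm (outward FDI) 823.1; capital account: debt forgiveness received from foreign official creditors 92.0, acquisition of foreign patents and trademarks (non-produced assets) 61.6, sale of embassy land to a foreign government 64.3.)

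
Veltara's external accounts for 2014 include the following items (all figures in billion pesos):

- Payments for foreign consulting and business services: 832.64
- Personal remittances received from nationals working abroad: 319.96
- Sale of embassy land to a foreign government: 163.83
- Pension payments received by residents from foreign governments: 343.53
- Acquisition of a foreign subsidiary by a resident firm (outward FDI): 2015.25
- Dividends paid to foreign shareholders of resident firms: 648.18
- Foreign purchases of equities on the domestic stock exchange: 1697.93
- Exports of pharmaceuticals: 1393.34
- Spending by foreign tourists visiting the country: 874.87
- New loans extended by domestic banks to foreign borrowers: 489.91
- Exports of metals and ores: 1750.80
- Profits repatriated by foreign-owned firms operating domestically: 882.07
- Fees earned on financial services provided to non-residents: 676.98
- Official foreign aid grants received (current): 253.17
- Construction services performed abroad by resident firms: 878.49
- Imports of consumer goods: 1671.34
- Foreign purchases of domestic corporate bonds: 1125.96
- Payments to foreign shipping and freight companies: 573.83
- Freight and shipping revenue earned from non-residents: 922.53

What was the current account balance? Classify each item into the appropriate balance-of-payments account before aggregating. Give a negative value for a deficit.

2805.61

Goods: -1671.34 + 1393.34 + 1750.80 = 1472.80
Services: -832.64 + 676.98 - 573.83 + 878.49 + 922.53 + 874.87 = 1946.40
Primary income: -882.07 - 648.18 = -1530.25
Secondary income: 253.17 + 343.53 + 319.96 = 916.66
Current account = 1472.80 + 1946.40 + (-1530.25) + 916.66 = 2805.61
(Excluded from the current account — capital account: sale of embassy land to a foreign government 163.83; financial account: acquisition of a foreign subsidiary by a resident firm (outward FDI) 2015.25, foreign purchases of equities on the domestic stock exchange 1697.93, new loans extended by domestic banks to foreign borrowers 489.91, foreign purchases of domestic corporate bonds 1125.96.)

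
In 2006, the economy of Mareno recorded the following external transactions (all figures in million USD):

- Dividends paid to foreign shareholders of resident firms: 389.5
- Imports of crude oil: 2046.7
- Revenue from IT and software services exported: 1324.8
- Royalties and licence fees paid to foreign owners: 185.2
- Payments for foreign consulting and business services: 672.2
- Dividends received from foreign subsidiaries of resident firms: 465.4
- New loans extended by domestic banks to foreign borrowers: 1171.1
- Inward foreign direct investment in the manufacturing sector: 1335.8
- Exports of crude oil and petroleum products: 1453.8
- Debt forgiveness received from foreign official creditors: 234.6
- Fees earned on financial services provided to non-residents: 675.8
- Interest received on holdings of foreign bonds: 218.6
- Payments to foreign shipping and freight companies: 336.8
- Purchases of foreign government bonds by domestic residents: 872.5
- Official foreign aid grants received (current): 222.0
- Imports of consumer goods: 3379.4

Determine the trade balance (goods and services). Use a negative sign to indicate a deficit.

Goods: 1453.8 - 3379.4 - 2046.7 = -3972.3
Services: -672.2 + 1324.8 - 185.2 - 336.8 + 675.8 = 806.4
Trade balance = -3972.3 + 806.4 = -3165.9
(Excluded from the trade balance — primary income: dividends paid to foreign shareholders of resident firms 389.5, dividends received from foreign subsidiaries of resident firms 465.4, interest received on holdings of foreign bonds 218.6; financial account: new loans extended by domestic banks to foreign borrowers 1171.1, inward foreign direct investment in the manufacturing sector 1335.8, purchases of foreign government bonds by domestic residents 872.5; capital account: debt forgiveness received from foreign official creditors 234.6; secondary income: official foreign aid grants received (current) 222.0.)

-3165.9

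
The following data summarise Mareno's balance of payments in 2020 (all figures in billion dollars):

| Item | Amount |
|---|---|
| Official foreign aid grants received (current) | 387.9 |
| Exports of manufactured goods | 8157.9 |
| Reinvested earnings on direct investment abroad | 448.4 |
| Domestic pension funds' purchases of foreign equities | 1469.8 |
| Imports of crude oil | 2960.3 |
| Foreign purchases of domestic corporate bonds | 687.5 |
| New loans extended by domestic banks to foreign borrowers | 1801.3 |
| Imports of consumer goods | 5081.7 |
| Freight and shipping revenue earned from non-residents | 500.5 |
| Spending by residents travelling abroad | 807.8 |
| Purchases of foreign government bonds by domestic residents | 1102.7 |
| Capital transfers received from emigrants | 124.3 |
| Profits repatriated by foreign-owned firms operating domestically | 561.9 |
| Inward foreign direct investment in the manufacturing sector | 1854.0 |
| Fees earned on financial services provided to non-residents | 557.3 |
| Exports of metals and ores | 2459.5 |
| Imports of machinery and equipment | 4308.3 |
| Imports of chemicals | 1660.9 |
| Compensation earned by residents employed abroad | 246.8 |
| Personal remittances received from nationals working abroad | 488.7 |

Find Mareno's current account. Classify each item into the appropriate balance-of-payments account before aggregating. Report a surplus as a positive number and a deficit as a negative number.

Goods: 2459.5 - 1660.9 - 5081.7 - 4308.3 - 2960.3 + 8157.9 = -3393.8
Services: -807.8 + 557.3 + 500.5 = 250.0
Primary income: 246.8 + 448.4 - 561.9 = 133.3
Secondary income: 488.7 + 387.9 = 876.6
Current account = (-3393.8) + 250.0 + 133.3 + 876.6 = -2133.9
(Excluded from the current account — financial account: domestic pension funds' purchases of foreign equities 1469.8, foreign purchases of domestic corporate bonds 687.5, new loans extended by domestic banks to foreign borrowers 1801.3, purchases of foreign government bonds by domestic residents 1102.7, inward foreign direct investment in the manufacturing sector 1854.0; capital account: capital transfers received from emigrants 124.3.)

-2133.9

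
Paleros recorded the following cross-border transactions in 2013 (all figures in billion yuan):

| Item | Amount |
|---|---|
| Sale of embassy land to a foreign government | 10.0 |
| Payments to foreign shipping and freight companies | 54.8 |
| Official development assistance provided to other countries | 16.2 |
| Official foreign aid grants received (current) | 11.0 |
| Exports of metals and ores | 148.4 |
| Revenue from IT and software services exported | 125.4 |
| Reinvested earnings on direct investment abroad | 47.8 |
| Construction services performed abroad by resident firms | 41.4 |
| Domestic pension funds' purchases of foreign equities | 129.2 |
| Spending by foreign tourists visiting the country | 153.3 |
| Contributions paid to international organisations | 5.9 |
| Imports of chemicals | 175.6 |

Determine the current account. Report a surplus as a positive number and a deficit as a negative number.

Goods: 148.4 - 175.6 = -27.2
Services: 125.4 - 54.8 + 41.4 + 153.3 = 265.3
Primary income: 47.8
Secondary income: -16.2 + 11.0 - 5.9 = -11.1
Current account = (-27.2) + 265.3 + 47.8 + (-11.1) = 274.8
(Excluded from the current account — capital account: sale of embassy land to a foreign government 10.0; financial account: domestic pension funds' purchases of foreign equities 129.2.)

274.8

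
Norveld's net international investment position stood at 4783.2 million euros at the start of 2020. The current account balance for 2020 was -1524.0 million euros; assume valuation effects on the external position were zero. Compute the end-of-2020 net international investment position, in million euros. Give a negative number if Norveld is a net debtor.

3259.2

With no valuation effects, change in NIIP = current account = -1524.0
End-of-year NIIP = 4783.2 + (-1524.0) = 3259.2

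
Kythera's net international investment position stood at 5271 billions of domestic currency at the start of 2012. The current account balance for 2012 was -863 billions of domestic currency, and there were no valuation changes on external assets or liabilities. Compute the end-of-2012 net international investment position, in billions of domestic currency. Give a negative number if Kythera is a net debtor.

With no valuation effects, change in NIIP = current account = -863
End-of-year NIIP = 5271 + (-863) = 4408

4408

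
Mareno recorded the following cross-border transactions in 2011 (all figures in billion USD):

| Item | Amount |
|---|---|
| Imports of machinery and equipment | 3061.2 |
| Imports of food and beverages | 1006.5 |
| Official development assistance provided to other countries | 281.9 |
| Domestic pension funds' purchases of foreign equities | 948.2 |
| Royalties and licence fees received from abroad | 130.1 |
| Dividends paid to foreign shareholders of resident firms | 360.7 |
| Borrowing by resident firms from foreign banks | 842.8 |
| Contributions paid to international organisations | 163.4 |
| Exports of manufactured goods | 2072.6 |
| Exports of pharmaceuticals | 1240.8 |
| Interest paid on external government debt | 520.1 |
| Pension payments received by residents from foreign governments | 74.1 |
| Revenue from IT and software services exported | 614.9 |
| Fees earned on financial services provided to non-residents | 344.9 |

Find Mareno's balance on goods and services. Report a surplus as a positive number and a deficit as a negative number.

335.6

Goods: -1006.5 + 2072.6 - 3061.2 + 1240.8 = -754.3
Services: 130.1 + 344.9 + 614.9 = 1089.9
Trade balance = -754.3 + 1089.9 = 335.6
(Excluded from the trade balance — secondary income: official development assistance provided to other countries 281.9, contributions paid to international organisations 163.4, pension payments received by residents from foreign governments 74.1; financial account: domestic pension funds' purchases of foreign equities 948.2, borrowing by resident firms from foreign banks 842.8; primary income: dividends paid to foreign shareholders of resident firms 360.7, interest paid on external government debt 520.1.)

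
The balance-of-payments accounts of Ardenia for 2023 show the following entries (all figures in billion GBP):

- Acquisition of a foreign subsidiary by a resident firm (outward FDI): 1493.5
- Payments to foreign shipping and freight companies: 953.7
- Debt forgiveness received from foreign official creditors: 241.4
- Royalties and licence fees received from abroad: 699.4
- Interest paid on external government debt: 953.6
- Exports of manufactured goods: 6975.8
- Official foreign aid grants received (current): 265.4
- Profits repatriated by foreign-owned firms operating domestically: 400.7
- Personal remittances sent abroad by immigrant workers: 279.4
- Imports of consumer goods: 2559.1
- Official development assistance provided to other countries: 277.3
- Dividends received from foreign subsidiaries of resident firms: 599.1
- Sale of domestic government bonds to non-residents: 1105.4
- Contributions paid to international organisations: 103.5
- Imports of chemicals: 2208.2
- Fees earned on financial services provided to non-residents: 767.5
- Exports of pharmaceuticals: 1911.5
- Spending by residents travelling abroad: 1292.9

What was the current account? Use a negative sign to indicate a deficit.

Goods: 6975.8 + 1911.5 - 2208.2 - 2559.1 = 4120.0
Services: 767.5 + 699.4 - 1292.9 - 953.7 = -779.7
Primary income: -953.6 - 400.7 + 599.1 = -755.2
Secondary income: -103.5 - 279.4 + 265.4 - 277.3 = -394.8
Current account = 4120.0 + (-779.7) + (-755.2) + (-394.8) = 2190.3
(Excluded from the current account — financial account: acquisition of a foreign subsidiary by a resident firm (outward FDI) 1493.5, sale of domestic government bonds to non-residents 1105.4; capital account: debt forgiveness received from foreign official creditors 241.4.)

2190.3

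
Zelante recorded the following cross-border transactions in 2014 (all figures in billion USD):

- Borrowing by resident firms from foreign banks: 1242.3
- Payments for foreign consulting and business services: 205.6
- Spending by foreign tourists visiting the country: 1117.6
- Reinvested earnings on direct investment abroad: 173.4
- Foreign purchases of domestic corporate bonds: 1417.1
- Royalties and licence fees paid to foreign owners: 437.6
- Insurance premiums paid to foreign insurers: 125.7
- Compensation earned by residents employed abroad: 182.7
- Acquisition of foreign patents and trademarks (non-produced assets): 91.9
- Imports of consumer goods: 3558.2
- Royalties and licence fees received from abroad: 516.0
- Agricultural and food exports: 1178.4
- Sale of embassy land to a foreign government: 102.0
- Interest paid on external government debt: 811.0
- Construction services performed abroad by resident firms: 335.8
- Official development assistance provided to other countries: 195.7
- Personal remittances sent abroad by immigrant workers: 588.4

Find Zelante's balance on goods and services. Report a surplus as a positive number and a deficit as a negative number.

-1179.3

Goods: 1178.4 - 3558.2 = -2379.8
Services: 335.8 - 125.7 + 516.0 + 1117.6 - 205.6 - 437.6 = 1200.5
Trade balance = -2379.8 + 1200.5 = -1179.3
(Excluded from the trade balance — financial account: borrowing by resident firms from foreign banks 1242.3, foreign purchases of domestic corporate bonds 1417.1; primary income: reinvested earnings on direct investment abroad 173.4, compensation earned by residents employed abroad 182.7, interest paid on external government debt 811.0; capital account: acquisition of foreign patents and trademarks (non-produced assets) 91.9, sale of embassy land to a foreign government 102.0; secondary income: official development assistance provided to other countries 195.7, personal remittances sent abroad by immigrant workers 588.4.)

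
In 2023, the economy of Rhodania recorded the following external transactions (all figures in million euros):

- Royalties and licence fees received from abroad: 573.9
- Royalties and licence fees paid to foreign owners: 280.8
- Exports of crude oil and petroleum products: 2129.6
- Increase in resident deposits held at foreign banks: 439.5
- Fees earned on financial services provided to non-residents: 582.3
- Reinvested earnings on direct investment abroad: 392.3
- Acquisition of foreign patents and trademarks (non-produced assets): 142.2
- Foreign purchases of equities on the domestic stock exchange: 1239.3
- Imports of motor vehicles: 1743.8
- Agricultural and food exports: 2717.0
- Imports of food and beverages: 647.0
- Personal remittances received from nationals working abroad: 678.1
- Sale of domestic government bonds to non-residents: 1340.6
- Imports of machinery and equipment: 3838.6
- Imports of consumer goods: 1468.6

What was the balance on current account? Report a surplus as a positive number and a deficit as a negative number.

Goods: 2717.0 - 3838.6 - 1743.8 - 647.0 - 1468.6 + 2129.6 = -2851.4
Services: 573.9 - 280.8 + 582.3 = 875.4
Primary income: 392.3
Secondary income: 678.1
Current account = (-2851.4) + 875.4 + 392.3 + 678.1 = -905.6
(Excluded from the current account — financial account: increase in resident deposits held at foreign banks 439.5, foreign purchases of equities on the domestic stock exchange 1239.3, sale of domestic government bonds to non-residents 1340.6; capital account: acquisition of foreign patents and trademarks (non-produced assets) 142.2.)

-905.6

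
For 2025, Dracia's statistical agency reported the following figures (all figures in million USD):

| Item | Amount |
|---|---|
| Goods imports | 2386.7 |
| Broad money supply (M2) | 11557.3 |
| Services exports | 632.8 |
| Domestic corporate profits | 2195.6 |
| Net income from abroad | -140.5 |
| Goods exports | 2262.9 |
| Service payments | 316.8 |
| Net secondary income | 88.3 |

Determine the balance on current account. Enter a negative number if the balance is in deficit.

140.0

Goods balance = 2262.9 - 2386.7 = -123.8
Services balance = 632.8 - 316.8 = 316.0
Trade balance (goods + services) = -123.8 + 316.0 = 192.2
Net primary income = -140.5
Net secondary income = 88.3
Current account = 192.2 + (-140.5) + 88.3 = 140.0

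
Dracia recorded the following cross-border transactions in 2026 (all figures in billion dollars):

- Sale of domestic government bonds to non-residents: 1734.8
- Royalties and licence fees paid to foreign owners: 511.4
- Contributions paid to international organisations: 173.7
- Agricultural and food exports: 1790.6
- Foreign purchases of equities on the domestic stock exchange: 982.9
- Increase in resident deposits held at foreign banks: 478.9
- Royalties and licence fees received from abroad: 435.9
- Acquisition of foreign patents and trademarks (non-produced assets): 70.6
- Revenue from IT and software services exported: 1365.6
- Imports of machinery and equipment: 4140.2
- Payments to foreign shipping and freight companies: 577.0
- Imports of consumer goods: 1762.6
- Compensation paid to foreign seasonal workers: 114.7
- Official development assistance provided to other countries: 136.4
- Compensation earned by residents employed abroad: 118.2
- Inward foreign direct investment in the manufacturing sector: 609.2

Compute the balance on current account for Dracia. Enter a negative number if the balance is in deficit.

-3705.7

Goods: -1762.6 + 1790.6 - 4140.2 = -4112.2
Services: 1365.6 + 435.9 - 577.0 - 511.4 = 713.1
Primary income: -114.7 + 118.2 = 3.5
Secondary income: -173.7 - 136.4 = -310.1
Current account = (-4112.2) + 713.1 + 3.5 + (-310.1) = -3705.7
(Excluded from the current account — financial account: sale of domestic government bonds to non-residents 1734.8, foreign purchases of equities on the domestic stock exchange 982.9, increase in resident deposits held at foreign banks 478.9, inward foreign direct investment in the manufacturing sector 609.2; capital account: acquisition of foreign patents and trademarks (non-produced assets) 70.6.)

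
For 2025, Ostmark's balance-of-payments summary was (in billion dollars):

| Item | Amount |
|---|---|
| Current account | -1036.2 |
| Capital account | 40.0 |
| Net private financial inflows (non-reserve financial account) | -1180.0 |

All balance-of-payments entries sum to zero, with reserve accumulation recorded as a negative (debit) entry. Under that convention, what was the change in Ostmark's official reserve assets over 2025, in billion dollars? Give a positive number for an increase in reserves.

-2176.2

Official reserve transactions balance = -((-1036.2) + 40.0 + (-1180.0)) = 2176.2
An accumulation of reserves is recorded as a debit (negative entry), so the change in the stock of reserves is the negative of that balance.
Change in official reserves = -(2176.2) = -2176.2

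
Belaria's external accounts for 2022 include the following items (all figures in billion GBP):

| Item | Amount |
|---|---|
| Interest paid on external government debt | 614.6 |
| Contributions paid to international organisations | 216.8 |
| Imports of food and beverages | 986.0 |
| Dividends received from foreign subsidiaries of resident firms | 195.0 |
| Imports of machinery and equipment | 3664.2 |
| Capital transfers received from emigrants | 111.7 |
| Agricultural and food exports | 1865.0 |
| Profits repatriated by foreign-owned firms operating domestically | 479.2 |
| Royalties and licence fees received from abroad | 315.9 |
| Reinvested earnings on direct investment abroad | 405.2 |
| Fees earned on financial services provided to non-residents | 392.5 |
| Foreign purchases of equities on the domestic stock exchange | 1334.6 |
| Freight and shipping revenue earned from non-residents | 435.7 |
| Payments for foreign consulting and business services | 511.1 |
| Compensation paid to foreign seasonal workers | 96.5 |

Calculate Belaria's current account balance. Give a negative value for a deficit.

Goods: -3664.2 - 986.0 + 1865.0 = -2785.2
Services: 315.9 + 392.5 + 435.7 - 511.1 = 633.0
Primary income: 195.0 - 96.5 - 479.2 - 614.6 + 405.2 = -590.1
Secondary income: -216.8
Current account = (-2785.2) + 633.0 + (-590.1) + (-216.8) = -2959.1
(Excluded from the current account — capital account: capital transfers received from emigrants 111.7; financial account: foreign purchases of equities on the domestic stock exchange 1334.6.)

-2959.1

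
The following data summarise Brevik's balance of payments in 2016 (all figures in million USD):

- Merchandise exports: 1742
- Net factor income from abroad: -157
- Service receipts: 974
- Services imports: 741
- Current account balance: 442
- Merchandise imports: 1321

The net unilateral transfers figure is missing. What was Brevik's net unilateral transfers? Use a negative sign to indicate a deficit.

-55

Current account = goods balance + services balance + net primary income + net secondary income
Sum of the known components = 497
Net unilateral transfers = CA - (known components) = 442 - 497 = -55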